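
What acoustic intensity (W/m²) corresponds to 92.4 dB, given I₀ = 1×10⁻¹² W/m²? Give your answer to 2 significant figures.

0.0017 W/m²

I/I₀ = 10^(92.4/10) = 1.738e+09, so I = 1.738e+09 × 10⁻¹² W/m².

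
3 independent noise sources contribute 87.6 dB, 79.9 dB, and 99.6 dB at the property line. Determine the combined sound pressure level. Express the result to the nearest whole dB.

100 dB

For uncorrelated sources the intensities add, so convert each level to linear form, sum, and take 10·log₁₀ of the total.
Σ 10^(L/10) = 10^(87.6/10) + 10^(79.9/10) + 10^(99.6/10) = 9.793e+09.
L_total = 10·log₁₀(9.793e+09) = 99.91 dB.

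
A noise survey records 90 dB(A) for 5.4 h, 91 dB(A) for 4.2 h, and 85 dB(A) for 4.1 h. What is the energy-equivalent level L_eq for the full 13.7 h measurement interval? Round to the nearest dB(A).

Weight each interval's intensity by its duration and average over T = 13.7 h:
Σ tᵢ·10^(Lᵢ/10) = 5.4·10^(90/10) + 4.2·10^(91/10) + 4.1·10^(85/10) = 1.198e+10.
L_eq = 10·log₁₀(1.198e+10/13.7) = 89.42 dB(A).

89 dB(A)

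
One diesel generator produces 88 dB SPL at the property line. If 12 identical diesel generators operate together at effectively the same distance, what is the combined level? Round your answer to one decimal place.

N identical incoherent sources raise the level by 10·log₁₀ N.
L_total = 88 + 10·log₁₀(12) = 88 + 10.792 = 98.79 dB SPL.

98.8 dB SPL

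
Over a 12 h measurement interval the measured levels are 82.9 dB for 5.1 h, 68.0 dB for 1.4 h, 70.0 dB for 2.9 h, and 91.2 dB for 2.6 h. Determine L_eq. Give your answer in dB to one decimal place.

The energy average is taken in the linear domain: L_eq = 10·log₁₀[(Σ tᵢ·10^(Lᵢ/10))/T], T = 12 h.
Σ tᵢ·10^(Lᵢ/10) = 5.1·10^(82.9/10) + 1.4·10^(68.0/10) + 2.9·10^(70.0/10) + 2.6·10^(91.2/10) = 4.460e+09.
L_eq = 10·log₁₀(4.460e+09/12) = 85.70 dB.

85.7 dB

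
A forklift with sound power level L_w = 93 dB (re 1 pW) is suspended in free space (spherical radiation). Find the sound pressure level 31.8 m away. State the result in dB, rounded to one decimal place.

52.0 dB

Free-field spherical radiation: L_p = L_w − 10·log₁₀(4π·r²), r = 31.8 m.
4π·r² = 1.271e+04 m², 10·log₁₀ of that is 41.041 dB.
L_p = 93 − 41.041 = 51.96 dB.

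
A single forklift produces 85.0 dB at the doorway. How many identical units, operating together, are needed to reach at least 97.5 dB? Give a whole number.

18

Need L₁ + 10·log₁₀ N ≥ 97.5, i.e. log₁₀ N ≥ 1.25.
N ≥ 10^(12.5/10) = 17.783, so N = 18.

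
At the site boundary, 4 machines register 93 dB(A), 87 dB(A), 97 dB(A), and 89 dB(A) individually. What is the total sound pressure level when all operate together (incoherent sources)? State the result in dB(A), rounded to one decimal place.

99.2 dB(A)

For uncorrelated sources the intensities add, so convert each level to linear form, sum, and take 10·log₁₀ of the total.
Σ 10^(L/10) = 10^(93/10) + 10^(87/10) + 10^(97/10) + 10^(89/10) = 8.303e+09.
L_total = 10·log₁₀(8.303e+09) = 99.19 dB(A).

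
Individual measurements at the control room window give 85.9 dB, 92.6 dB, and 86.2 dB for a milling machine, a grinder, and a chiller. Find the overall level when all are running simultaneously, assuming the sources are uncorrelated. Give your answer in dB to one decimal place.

94.2 dB

Incoherent sources combine by intensity addition: L_total = 10·log₁₀(Σ 10^(L_i/10)).
Σ 10^(L/10) = 10^(85.9/10) + 10^(92.6/10) + 10^(86.2/10) = 2.626e+09.
L_total = 10·log₁₀(2.626e+09) = 94.19 dB.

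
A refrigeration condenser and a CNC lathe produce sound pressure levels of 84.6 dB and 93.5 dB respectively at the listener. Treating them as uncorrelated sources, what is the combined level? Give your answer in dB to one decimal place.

Incoherent sources combine by intensity addition: L_total = 10·log₁₀(Σ 10^(L_i/10)).
Σ 10^(L/10) = 10^(84.6/10) + 10^(93.5/10) = 2.527e+09.
L_total = 10·log₁₀(2.527e+09) = 94.03 dB.

94.0 dB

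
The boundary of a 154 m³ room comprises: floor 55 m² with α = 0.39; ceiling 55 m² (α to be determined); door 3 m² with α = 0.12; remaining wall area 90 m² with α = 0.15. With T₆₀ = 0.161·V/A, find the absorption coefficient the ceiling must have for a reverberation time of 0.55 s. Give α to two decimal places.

Required total absorption A = 0.161·154/0.55 = 45.08 m².
Absorption from the other surfaces = 55·0.39 + 3·0.12 + 90·0.15 = 35.31 m², so the ceiling must supply 9.77 m² over 55 m².
α = 9.77/55 = 0.178.

0.18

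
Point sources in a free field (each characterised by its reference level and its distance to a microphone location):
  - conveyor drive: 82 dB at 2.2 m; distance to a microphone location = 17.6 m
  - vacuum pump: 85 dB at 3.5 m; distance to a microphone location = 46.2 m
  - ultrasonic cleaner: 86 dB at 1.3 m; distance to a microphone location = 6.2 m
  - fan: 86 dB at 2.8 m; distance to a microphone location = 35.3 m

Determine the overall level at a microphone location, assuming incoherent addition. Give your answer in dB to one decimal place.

73.9 dB

First find each source's level at the receiver (point-source: −20·log₁₀(r/r_ref)), then combine on an intensity basis.
conveyor drive: 82 − 20·log₁₀(17.6/2.2) = 82 − 18.06 = 63.94 dB.
vacuum pump: 85 − 20·log₁₀(46.2/3.5) = 85 − 22.41 = 62.59 dB.
ultrasonic cleaner: 86 − 20·log₁₀(6.2/1.3) = 86 − 13.57 = 72.43 dB.
fan: 86 − 20·log₁₀(35.3/2.8) = 86 − 22.01 = 63.99 dB.
Σ 10^(L/10) = 2.430e+07 → L_total = 10·log₁₀(2.430e+07) = 73.86 dB.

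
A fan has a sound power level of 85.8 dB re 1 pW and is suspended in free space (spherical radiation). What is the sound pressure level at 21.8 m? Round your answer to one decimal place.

The power spreads over a sphere of area 4π·r², so L_p = L_w − 10·log₁₀(4π·r²).
4π·r² = 5972 m², 10·log₁₀ of that is 37.761 dB.
L_p = 85.8 − 37.761 = 48.04 dB.

48.0 dB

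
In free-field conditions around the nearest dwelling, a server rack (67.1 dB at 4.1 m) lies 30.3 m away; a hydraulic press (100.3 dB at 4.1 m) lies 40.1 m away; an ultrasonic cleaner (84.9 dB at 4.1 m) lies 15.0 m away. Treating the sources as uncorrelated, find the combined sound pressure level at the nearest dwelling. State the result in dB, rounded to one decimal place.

First find each source's level at the receiver (point-source: −20·log₁₀(r/r_ref)), then combine on an intensity basis.
server rack: 67.1 − 20·log₁₀(30.3/4.1) = 67.1 − 17.37 = 49.73 dB.
hydraulic press: 100.3 − 20·log₁₀(40.1/4.1) = 100.3 − 19.81 = 80.49 dB.
ultrasonic cleaner: 84.9 − 20·log₁₀(15.0/4.1) = 84.9 − 11.27 = 73.63 dB.
Σ 10^(L/10) = 1.352e+08 → L_total = 10·log₁₀(1.352e+08) = 81.31 dB.

81.3 dB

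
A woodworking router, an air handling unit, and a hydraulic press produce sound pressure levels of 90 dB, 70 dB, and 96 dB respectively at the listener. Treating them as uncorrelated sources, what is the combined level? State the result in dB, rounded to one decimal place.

97.0 dB

Incoherent sources combine by intensity addition: L_total = 10·log₁₀(Σ 10^(L_i/10)).
Σ 10^(L/10) = 10^(90/10) + 10^(70/10) + 10^(96/10) = 4.991e+09.
L_total = 10·log₁₀(4.991e+09) = 96.98 dB.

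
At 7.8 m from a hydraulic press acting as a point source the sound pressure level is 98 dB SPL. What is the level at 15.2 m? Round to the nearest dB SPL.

Point-source attenuation: ΔL = 20·log₁₀(r₂/r₁) = 20·log₁₀(15.2/7.8) = 5.795 dB.
L₂ = 98 − 20·log₁₀(15.2/7.8) = 98 − 5.795 = 92.21 dB SPL.

92 dB SPL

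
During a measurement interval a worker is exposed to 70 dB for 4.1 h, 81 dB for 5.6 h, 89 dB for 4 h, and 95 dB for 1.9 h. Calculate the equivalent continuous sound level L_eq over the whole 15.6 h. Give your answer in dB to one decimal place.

L_eq = 10·log₁₀[(1/T)·Σ tᵢ·10^(Lᵢ/10)] with T = 15.6 h.
Σ tᵢ·10^(Lᵢ/10) = 4.1·10^(70/10) + 5.6·10^(81/10) + 4·10^(89/10) + 1.9·10^(95/10) = 9.932e+09.
L_eq = 10·log₁₀(9.932e+09/15.6) = 88.04 dB.

88.0 dB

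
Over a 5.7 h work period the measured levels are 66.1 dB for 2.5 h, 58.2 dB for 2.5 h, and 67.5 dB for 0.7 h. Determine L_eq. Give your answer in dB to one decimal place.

64.4 dB

The energy average is taken in the linear domain: L_eq = 10·log₁₀[(Σ tᵢ·10^(Lᵢ/10))/T], T = 5.7 h.
Σ tᵢ·10^(Lᵢ/10) = 2.5·10^(66.1/10) + 2.5·10^(58.2/10) + 0.7·10^(67.5/10) = 1.577e+07.
L_eq = 10·log₁₀(1.577e+07/5.7) = 64.42 dB.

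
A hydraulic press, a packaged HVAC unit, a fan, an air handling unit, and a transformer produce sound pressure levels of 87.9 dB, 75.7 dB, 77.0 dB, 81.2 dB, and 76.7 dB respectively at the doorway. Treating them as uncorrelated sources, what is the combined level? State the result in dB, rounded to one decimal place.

Incoherent sources combine by intensity addition: L_total = 10·log₁₀(Σ 10^(L_i/10)).
Σ 10^(L/10) = 10^(87.9/10) + 10^(75.7/10) + 10^(77.0/10) + 10^(81.2/10) + 10^(76.7/10) = 8.825e+08.
L_total = 10·log₁₀(8.825e+08) = 89.46 dB.

89.5 dB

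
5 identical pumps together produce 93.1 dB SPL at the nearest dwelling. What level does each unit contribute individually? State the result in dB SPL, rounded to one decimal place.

Dividing the total intensity by 5 lowers the level by 10·log₁₀ 5 = 6.990 dB: L₁ = 93.1 − 6.990.

86.1 dB SPL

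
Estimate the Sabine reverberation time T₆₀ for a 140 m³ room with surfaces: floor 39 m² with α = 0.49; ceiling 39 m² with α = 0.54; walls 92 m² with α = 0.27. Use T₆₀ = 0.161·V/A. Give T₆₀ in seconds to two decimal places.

A = Σ Sᵢαᵢ = 39·0.49 + 39·0.54 + 92·0.27 = 65.01 m².
T₆₀ = 0.161·V/A = 0.161·140/65.01 = 0.347 s.

0.35 s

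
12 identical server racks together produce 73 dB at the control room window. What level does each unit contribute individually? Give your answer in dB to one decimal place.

For N identical incoherent sources L_total = L₁ + 10·log₁₀ N, so L₁ = 73 − 10·log₁₀(12) = 73 − 10.792.

62.2 dB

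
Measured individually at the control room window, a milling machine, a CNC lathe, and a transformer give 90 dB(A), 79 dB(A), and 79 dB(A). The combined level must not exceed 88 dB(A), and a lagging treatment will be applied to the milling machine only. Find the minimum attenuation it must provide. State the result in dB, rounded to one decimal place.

Everything except the milling machine sums to 10^(79/10) + 10^(79/10) = 1.589e+08 in linear terms, 82.01 dB(A).
The limit corresponds to 10^(88/10) = 6.310e+08; subtracting the fixed part leaves 4.721e+08 for the milling machine, i.e. 86.74 dB(A).
So the milling machine must be reduced from 90 to 86.74 dB(A): IL = 3.26 dB.

3.3 dB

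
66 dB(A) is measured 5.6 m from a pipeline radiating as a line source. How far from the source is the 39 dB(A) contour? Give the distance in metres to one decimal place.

For a line source L₁ − L₂ = 10·log₁₀(r₂/r₁), so r₂ = r₁·10^((L₁−L₂)/10).
r₂ = 5.6·10^((66−39)/10) = 5.6·10^(27.0/10) = 2806.65 m.

2806.6 m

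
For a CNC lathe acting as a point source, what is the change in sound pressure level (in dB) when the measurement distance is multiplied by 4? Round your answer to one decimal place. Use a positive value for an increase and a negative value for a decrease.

With spherical spreading the level changes by −20·log₁₀(r₂/r₁).
ΔL = −20·log₁₀(4) = -12.04 dB.

-12.0 dB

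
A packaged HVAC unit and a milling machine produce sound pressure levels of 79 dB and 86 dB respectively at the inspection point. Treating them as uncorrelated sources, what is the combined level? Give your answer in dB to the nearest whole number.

87 dB

For uncorrelated sources the intensities add, so convert each level to linear form, sum, and take 10·log₁₀ of the total.
Σ 10^(L/10) = 10^(79/10) + 10^(86/10) = 4.775e+08.
L_total = 10·log₁₀(4.775e+08) = 86.79 dB.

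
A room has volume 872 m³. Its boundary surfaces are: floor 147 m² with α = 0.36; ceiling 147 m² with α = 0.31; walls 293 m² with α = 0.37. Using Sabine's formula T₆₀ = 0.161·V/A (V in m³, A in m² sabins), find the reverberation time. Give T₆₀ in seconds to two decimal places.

Summing Sᵢαᵢ: 147·0.36 + 147·0.31 + 293·0.37 = 206.90 m².
T₆₀ = 0.161 × 872 / 206.90 = 0.679 s.

0.68 s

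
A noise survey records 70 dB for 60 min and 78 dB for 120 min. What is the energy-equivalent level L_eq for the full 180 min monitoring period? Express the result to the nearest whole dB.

Weight each interval's intensity by its duration and average over T = 180 min:
Σ tᵢ·10^(Lᵢ/10) = 60·10^(70/10) + 120·10^(78/10) = 8.171e+09.
L_eq = 10·log₁₀(8.171e+09/180) = 76.57 dB.

77 dB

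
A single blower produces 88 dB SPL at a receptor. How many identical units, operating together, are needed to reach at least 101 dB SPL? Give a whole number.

Need L₁ + 10·log₁₀ N ≥ 101, i.e. log₁₀ N ≥ 1.30.
N ≥ 10^(13.0/10) = 19.953, so N = 20.

20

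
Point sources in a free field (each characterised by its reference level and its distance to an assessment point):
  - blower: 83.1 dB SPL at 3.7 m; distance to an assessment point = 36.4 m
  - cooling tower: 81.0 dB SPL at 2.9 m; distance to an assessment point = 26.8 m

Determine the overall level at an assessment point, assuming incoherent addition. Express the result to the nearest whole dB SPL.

Apply inverse-square spreading to bring every level to the receiver, then sum 10^(L/10).
blower: 83.1 − 20·log₁₀(36.4/3.7) = 83.1 − 19.86 = 63.24 dB SPL.
cooling tower: 81.0 − 20·log₁₀(26.8/2.9) = 81.0 − 19.31 = 61.69 dB SPL.
Σ 10^(L/10) = 3.584e+06 → L_total = 10·log₁₀(3.584e+06) = 65.54 dB SPL.

66 dB SPL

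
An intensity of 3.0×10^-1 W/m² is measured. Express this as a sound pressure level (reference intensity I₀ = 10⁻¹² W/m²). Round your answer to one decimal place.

114.8 dB

Dividing by I₀ shifts the exponent by 12: I/I₀ = 3.0×10^11.
L = 10·(0.4771 + 11) = 114.77 dB.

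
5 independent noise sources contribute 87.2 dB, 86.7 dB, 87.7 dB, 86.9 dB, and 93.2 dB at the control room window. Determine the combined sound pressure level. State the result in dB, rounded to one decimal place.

96.2 dB

For uncorrelated sources the intensities add, so convert each level to linear form, sum, and take 10·log₁₀ of the total.
Σ 10^(L/10) = 10^(87.2/10) + 10^(86.7/10) + 10^(87.7/10) + 10^(86.9/10) + 10^(93.2/10) = 4.160e+09.
L_total = 10·log₁₀(4.160e+09) = 96.19 dB.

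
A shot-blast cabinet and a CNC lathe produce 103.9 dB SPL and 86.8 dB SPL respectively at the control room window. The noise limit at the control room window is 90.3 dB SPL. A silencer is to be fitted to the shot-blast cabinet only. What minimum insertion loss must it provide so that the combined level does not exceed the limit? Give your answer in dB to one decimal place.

The untreated sources together contribute 10^(86.8/10) = 4.786e+08, i.e. 86.80 dB SPL.
To meet 90.3 dB SPL overall, the treated shot-blast cabinet may contribute at most 10^(90.3/10) − 4.786e+08 = 5.929e+08, i.e. 87.73 dB SPL.
So the shot-blast cabinet must be reduced from 103.9 to 87.73 dB SPL: IL = 16.17 dB.

16.2 dB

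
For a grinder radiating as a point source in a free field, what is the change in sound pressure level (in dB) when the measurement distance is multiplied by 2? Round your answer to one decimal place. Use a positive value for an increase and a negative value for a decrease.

A point source loses 6 dB per doubling of distance; generally ΔL = −20·log₁₀(r₂/r₁).
ΔL = −20·log₁₀(2) = -6.02 dB.

-6.0 dB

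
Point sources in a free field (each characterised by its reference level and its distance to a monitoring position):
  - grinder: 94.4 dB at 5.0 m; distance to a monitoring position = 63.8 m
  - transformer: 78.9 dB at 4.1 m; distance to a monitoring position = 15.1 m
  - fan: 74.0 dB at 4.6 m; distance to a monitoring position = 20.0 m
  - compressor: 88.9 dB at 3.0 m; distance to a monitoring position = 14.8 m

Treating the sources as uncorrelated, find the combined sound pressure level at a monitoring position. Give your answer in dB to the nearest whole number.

Propagate each source to the receiver with L = L_ref − 20·log₁₀(r/r_ref), then add intensities.
grinder: 94.4 − 20·log₁₀(63.8/5.0) = 94.4 − 22.12 = 72.28 dB.
transformer: 78.9 − 20·log₁₀(15.1/4.1) = 78.9 − 11.32 = 67.58 dB.
fan: 74.0 − 20·log₁₀(20.0/4.6) = 74.0 − 12.77 = 61.23 dB.
compressor: 88.9 − 20·log₁₀(14.8/3.0) = 88.9 − 13.86 = 75.04 dB.
Σ 10^(L/10) = 5.586e+07 → L_total = 10·log₁₀(5.586e+07) = 77.47 dB.

77 dB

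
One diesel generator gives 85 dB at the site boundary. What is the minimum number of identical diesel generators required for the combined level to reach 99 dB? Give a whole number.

26

N identical sources give L₁ + 10·log₁₀ N, so require 10·log₁₀ N ≥ 99 − 85 = 14.0 dB.
N ≥ 10^(14.0/10) = 25.119, so N = 26.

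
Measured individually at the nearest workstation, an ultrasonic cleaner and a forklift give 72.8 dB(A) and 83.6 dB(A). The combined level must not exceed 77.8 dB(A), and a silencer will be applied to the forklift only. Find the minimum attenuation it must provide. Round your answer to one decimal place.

Everything except the forklift sums to 10^(72.8/10) = 1.905e+07 in linear terms, 72.80 dB(A).
The limit corresponds to 10^(77.8/10) = 6.026e+07; subtracting the fixed part leaves 4.120e+07 for the forklift, i.e. 76.15 dB(A).
Required insertion loss = 83.6 − 76.15 = 7.45 dB.

7.5 dB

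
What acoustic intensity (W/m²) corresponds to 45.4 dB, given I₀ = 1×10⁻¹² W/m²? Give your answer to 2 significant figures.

3.5e-08 W/m²

L = 10·log₁₀(I/I₀) ⇒ I = I₀·10^(L/10) = 10⁻¹² × 10^4.54.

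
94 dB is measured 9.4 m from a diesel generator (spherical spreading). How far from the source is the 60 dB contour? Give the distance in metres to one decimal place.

The 34.0 dB drop corresponds to a distance ratio of 10^(34.0/20) for a point source.
r₂ = 9.4·10^((94−60)/20) = 9.4·10^(34.0/20) = 471.12 m.

471.1 m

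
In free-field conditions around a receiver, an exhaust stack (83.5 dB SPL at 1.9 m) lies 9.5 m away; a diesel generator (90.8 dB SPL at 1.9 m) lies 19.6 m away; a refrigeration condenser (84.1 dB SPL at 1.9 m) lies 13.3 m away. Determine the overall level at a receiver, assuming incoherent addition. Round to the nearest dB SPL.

74 dB SPL

Propagate each source to the receiver with L = L_ref − 20·log₁₀(r/r_ref), then add intensities.
exhaust stack: 83.5 − 20·log₁₀(9.5/1.9) = 83.5 − 13.98 = 69.52 dB SPL.
diesel generator: 90.8 − 20·log₁₀(19.6/1.9) = 90.8 − 20.27 = 70.53 dB SPL.
refrigeration condenser: 84.1 − 20·log₁₀(13.3/1.9) = 84.1 − 16.90 = 67.20 dB SPL.
Σ 10^(L/10) = 2.550e+07 → L_total = 10·log₁₀(2.550e+07) = 74.07 dB SPL.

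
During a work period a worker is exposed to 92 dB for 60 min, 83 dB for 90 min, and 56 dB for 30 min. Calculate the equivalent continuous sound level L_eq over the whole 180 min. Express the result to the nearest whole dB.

Weight each interval's intensity by its duration and average over T = 180 min:
Σ tᵢ·10^(Lᵢ/10) = 60·10^(92/10) + 90·10^(83/10) + 30·10^(56/10) = 1.131e+11.
L_eq = 10·log₁₀(1.131e+11/180) = 87.98 dB.

88 dB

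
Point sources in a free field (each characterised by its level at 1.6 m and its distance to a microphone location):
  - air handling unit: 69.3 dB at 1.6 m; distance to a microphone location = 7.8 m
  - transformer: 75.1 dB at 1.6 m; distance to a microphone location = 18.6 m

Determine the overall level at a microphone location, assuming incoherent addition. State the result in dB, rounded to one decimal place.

Propagate each source to the receiver with L = L_ref − 20·log₁₀(r/r_ref), then add intensities.
air handling unit: 69.3 − 20·log₁₀(7.8/1.6) = 69.3 − 13.76 = 55.54 dB.
transformer: 75.1 − 20·log₁₀(18.6/1.6) = 75.1 − 21.31 = 53.79 dB.
Σ 10^(L/10) = 5.976e+05 → L_total = 10·log₁₀(5.976e+05) = 57.76 dB.

57.8 dB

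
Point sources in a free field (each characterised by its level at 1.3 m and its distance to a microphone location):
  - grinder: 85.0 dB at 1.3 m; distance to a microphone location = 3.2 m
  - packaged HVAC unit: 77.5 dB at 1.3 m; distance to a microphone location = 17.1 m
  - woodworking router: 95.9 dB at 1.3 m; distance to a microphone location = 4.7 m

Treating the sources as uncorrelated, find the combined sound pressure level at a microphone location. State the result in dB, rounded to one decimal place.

First find each source's level at the receiver (point-source: −20·log₁₀(r/r_ref)), then combine on an intensity basis.
grinder: 85.0 − 20·log₁₀(3.2/1.3) = 85.0 − 7.82 = 77.18 dB.
packaged HVAC unit: 77.5 − 20·log₁₀(17.1/1.3) = 77.5 − 22.38 = 55.12 dB.
woodworking router: 95.9 − 20·log₁₀(4.7/1.3) = 95.9 − 11.16 = 84.74 dB.
Σ 10^(L/10) = 3.502e+08 → L_total = 10·log₁₀(3.502e+08) = 85.44 dB.

85.4 dB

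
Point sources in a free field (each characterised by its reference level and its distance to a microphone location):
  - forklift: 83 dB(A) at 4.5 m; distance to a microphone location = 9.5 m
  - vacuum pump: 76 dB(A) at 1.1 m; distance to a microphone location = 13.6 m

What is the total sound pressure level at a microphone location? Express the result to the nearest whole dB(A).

77 dB(A)

Propagate each source to the receiver with L = L_ref − 20·log₁₀(r/r_ref), then add intensities.
forklift: 83 − 20·log₁₀(9.5/4.5) = 83 − 6.49 = 76.51 dB(A).
vacuum pump: 76 − 20·log₁₀(13.6/1.1) = 76 − 21.84 = 54.16 dB(A).
Σ 10^(L/10) = 4.503e+07 → L_total = 10·log₁₀(4.503e+07) = 76.53 dB(A).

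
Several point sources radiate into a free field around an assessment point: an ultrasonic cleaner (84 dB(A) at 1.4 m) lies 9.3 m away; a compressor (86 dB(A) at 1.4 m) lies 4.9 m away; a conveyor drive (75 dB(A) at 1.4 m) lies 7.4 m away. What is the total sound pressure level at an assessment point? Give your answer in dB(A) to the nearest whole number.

First find each source's level at the receiver (point-source: −20·log₁₀(r/r_ref)), then combine on an intensity basis.
ultrasonic cleaner: 84 − 20·log₁₀(9.3/1.4) = 84 − 16.45 = 67.55 dB(A).
compressor: 86 − 20·log₁₀(4.9/1.4) = 86 − 10.88 = 75.12 dB(A).
conveyor drive: 75 − 20·log₁₀(7.4/1.4) = 75 − 14.46 = 60.54 dB(A).
Σ 10^(L/10) = 3.932e+07 → L_total = 10·log₁₀(3.932e+07) = 75.95 dB(A).

76 dB(A)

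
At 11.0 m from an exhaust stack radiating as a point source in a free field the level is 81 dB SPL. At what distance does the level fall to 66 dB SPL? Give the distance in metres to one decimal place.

61.9 m

For a point source L₁ − L₂ = 20·log₁₀(r₂/r₁), so r₂ = r₁·10^((L₁−L₂)/20).
r₂ = 11.0·10^((81−66)/20) = 11.0·10^(15.0/20) = 61.86 m.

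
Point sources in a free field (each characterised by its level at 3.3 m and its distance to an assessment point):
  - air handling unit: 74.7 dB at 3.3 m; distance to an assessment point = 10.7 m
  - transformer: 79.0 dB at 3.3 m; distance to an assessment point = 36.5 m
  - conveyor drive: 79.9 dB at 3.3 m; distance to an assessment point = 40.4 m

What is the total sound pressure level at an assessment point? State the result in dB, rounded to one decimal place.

66.1 dB

First find each source's level at the receiver (point-source: −20·log₁₀(r/r_ref)), then combine on an intensity basis.
air handling unit: 74.7 − 20·log₁₀(10.7/3.3) = 74.7 − 10.22 = 64.48 dB.
transformer: 79.0 − 20·log₁₀(36.5/3.3) = 79.0 − 20.88 = 58.12 dB.
conveyor drive: 79.9 − 20·log₁₀(40.4/3.3) = 79.9 − 21.76 = 58.14 dB.
Σ 10^(L/10) = 4.108e+06 → L_total = 10·log₁₀(4.108e+06) = 66.14 dB.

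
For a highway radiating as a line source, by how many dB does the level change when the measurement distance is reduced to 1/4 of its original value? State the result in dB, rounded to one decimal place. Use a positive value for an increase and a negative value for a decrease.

With cylindrical spreading the level changes by −10·log₁₀(r₂/r₁).
ΔL = −10·log₁₀(0.25) = +6.02 dB.

+6.0 dB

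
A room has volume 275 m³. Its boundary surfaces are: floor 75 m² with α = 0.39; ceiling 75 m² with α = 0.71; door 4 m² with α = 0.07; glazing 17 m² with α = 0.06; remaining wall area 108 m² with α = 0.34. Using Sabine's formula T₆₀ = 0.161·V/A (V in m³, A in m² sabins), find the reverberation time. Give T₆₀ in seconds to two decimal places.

0.37 s

A = Σ Sᵢαᵢ = 75·0.39 + 75·0.71 + 4·0.07 + 17·0.06 + 108·0.34 = 120.52 m².
T₆₀ = 0.161 × 275 / 120.52 = 0.367 s.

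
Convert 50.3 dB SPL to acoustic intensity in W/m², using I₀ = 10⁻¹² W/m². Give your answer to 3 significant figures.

L = 10·log₁₀(I/I₀) ⇒ I = I₀·10^(L/10) = 10⁻¹² × 10^5.03.

1.07e-07 W/m²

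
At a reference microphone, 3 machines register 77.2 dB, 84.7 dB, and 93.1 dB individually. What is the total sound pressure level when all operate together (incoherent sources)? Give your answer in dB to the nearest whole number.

For uncorrelated sources the intensities add, so convert each level to linear form, sum, and take 10·log₁₀ of the total.
Σ 10^(L/10) = 10^(77.2/10) + 10^(84.7/10) + 10^(93.1/10) = 2.389e+09.
L_total = 10·log₁₀(2.389e+09) = 93.78 dB.

94 dB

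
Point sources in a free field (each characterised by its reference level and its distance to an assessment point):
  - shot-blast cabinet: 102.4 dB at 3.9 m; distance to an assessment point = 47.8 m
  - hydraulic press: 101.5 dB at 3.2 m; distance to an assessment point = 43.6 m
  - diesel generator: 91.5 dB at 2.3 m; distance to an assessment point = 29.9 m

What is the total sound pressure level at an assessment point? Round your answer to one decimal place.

Propagate each source to the receiver with L = L_ref − 20·log₁₀(r/r_ref), then add intensities.
shot-blast cabinet: 102.4 − 20·log₁₀(47.8/3.9) = 102.4 − 21.77 = 80.63 dB.
hydraulic press: 101.5 − 20·log₁₀(43.6/3.2) = 101.5 − 22.69 = 78.81 dB.
diesel generator: 91.5 − 20·log₁₀(29.9/2.3) = 91.5 − 22.28 = 69.22 dB.
Σ 10^(L/10) = 2.001e+08 → L_total = 10·log₁₀(2.001e+08) = 83.01 dB.

83.0 dB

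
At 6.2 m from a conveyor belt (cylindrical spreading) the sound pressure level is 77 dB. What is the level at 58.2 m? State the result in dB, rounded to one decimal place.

Line-source attenuation: ΔL = 10·log₁₀(r₂/r₁) = 10·log₁₀(58.2/6.2) = 9.725 dB.
L₂ = 77 − 10·log₁₀(58.2/6.2) = 77 − 9.725 = 67.27 dB.

67.3 dB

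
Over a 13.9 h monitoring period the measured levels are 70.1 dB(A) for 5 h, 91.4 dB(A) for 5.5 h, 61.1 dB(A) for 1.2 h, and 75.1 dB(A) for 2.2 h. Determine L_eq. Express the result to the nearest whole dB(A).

L_eq = 10·log₁₀[(1/T)·Σ tᵢ·10^(Lᵢ/10)] with T = 13.9 h.
Σ tᵢ·10^(Lᵢ/10) = 5·10^(70.1/10) + 5.5·10^(91.4/10) + 1.2·10^(61.1/10) + 2.2·10^(75.1/10) = 7.716e+09.
L_eq = 10·log₁₀(7.716e+09/13.9) = 87.44 dB(A).

87 dB(A)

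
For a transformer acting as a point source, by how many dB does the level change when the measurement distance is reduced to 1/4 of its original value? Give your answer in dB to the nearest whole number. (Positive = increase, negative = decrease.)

With spherical spreading the level changes by −20·log₁₀(r₂/r₁).
ΔL = −20·log₁₀(0.25) = +12.04 dB.

+12 dB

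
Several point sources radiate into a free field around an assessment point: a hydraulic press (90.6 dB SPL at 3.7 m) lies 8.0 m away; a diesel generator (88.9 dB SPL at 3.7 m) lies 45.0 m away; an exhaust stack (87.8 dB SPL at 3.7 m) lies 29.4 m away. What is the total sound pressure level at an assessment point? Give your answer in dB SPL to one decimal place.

Apply inverse-square spreading to bring every level to the receiver, then sum 10^(L/10).
hydraulic press: 90.6 − 20·log₁₀(8.0/3.7) = 90.6 − 6.70 = 83.90 dB SPL.
diesel generator: 88.9 − 20·log₁₀(45.0/3.7) = 88.9 − 21.70 = 67.20 dB SPL.
exhaust stack: 87.8 − 20·log₁₀(29.4/3.7) = 87.8 − 18.00 = 69.80 dB SPL.
Σ 10^(L/10) = 2.604e+08 → L_total = 10·log₁₀(2.604e+08) = 84.16 dB SPL.

84.2 dB SPL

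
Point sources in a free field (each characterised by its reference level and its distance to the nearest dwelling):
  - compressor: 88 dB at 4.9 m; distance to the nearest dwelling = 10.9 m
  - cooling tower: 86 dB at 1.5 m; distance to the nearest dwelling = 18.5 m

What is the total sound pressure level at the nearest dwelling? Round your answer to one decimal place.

First find each source's level at the receiver (point-source: −20·log₁₀(r/r_ref)), then combine on an intensity basis.
compressor: 88 − 20·log₁₀(10.9/4.9) = 88 − 6.94 = 81.06 dB.
cooling tower: 86 − 20·log₁₀(18.5/1.5) = 86 − 21.82 = 64.18 dB.
Σ 10^(L/10) = 1.301e+08 → L_total = 10·log₁₀(1.301e+08) = 81.14 dB.

81.1 dB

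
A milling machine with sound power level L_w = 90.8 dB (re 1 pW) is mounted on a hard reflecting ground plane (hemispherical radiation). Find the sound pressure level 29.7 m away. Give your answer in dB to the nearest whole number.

53 dB

L_p = L_w − 10·log₁₀(2π·r²) with r = 29.7 m.
2π·r² = 5542 m², 10·log₁₀ of that is 37.437 dB.
L_p = 90.8 − 37.437 = 53.36 dB.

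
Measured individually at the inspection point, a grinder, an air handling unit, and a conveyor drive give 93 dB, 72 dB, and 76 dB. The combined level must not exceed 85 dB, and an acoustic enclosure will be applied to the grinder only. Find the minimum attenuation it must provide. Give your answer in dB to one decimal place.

The untreated sources together contribute 10^(72/10) + 10^(76/10) = 5.566e+07, i.e. 77.46 dB.
To meet 85 dB overall, the treated grinder may contribute at most 10^(85/10) − 5.566e+07 = 2.606e+08, i.e. 84.16 dB.
Required insertion loss = 93 − 84.16 = 8.84 dB.

8.8 dB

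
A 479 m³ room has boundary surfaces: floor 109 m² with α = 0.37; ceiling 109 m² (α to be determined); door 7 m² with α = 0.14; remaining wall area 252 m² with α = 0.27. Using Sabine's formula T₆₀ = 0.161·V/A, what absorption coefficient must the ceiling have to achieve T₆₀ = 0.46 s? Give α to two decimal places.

From T₆₀ = 0.161·V/A, the target T₆₀ = 0.46 s needs A = 0.161·479/0.46 = 167.65 m².
Absorption from the other surfaces = 109·0.37 + 7·0.14 + 252·0.27 = 109.35 m², so the ceiling must supply 58.30 m² over 109 m².
α = 58.30/109 = 0.535.

0.53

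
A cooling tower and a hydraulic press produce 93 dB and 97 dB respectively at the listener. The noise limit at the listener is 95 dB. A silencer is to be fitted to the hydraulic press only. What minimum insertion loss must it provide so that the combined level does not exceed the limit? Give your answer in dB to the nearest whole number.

6 dB

Everything except the hydraulic press sums to 10^(93/10) = 1.995e+09 in linear terms, 93.00 dB.
To meet 95 dB overall, the treated hydraulic press may contribute at most 10^(95/10) − 1.995e+09 = 1.167e+09, i.e. 90.67 dB.
So the hydraulic press must be reduced from 97 to 90.67 dB: IL = 6.33 dB.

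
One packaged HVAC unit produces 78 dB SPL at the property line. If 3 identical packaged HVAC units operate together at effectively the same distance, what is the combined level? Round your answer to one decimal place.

With 3 equal, uncorrelated contributions the intensity is 3× that of one unit, giving a rise of 10·log₁₀ 3.
L_total = 78 + 10·log₁₀(3) = 78 + 4.771 = 82.77 dB SPL.

82.8 dB SPL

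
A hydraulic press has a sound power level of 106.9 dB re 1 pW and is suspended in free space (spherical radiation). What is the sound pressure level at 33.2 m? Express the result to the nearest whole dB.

65 dB

Free-field spherical radiation: L_p = L_w − 10·log₁₀(4π·r²), r = 33.2 m.
4π·r² = 1.385e+04 m², 10·log₁₀ of that is 41.415 dB.
L_p = 106.9 − 41.415 = 65.49 dB.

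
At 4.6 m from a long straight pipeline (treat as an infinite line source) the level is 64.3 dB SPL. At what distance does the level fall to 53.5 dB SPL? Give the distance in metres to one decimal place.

55.3 m

Line-source spreading drops the level by 10·log₁₀(r₂/r₁); inverting, r₂/r₁ = 10^(ΔL/10).
r₂ = 4.6·10^((64.3−53.5)/10) = 4.6·10^(10.8/10) = 55.30 m.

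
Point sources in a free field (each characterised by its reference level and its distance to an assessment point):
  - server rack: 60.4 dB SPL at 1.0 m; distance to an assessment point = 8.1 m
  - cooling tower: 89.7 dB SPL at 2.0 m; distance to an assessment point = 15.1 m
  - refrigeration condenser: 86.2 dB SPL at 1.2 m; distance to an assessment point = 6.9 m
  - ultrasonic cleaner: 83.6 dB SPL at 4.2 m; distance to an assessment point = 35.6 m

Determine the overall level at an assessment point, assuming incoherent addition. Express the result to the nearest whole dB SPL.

First find each source's level at the receiver (point-source: −20·log₁₀(r/r_ref)), then combine on an intensity basis.
server rack: 60.4 − 20·log₁₀(8.1/1.0) = 60.4 − 18.17 = 42.23 dB SPL.
cooling tower: 89.7 − 20·log₁₀(15.1/2.0) = 89.7 − 17.56 = 72.14 dB SPL.
refrigeration condenser: 86.2 − 20·log₁₀(6.9/1.2) = 86.2 − 15.19 = 71.01 dB SPL.
ultrasonic cleaner: 83.6 − 20·log₁₀(35.6/4.2) = 83.6 − 18.56 = 65.04 dB SPL.
Σ 10^(L/10) = 3.219e+07 → L_total = 10·log₁₀(3.219e+07) = 75.08 dB SPL.

75 dB SPL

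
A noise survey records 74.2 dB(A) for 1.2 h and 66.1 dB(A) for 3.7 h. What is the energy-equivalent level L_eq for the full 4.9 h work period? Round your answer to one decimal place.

Weight each interval's intensity by its duration and average over T = 4.9 h:
Σ tᵢ·10^(Lᵢ/10) = 1.2·10^(74.2/10) + 3.7·10^(66.1/10) = 4.664e+07.
L_eq = 10·log₁₀(4.664e+07/4.9) = 69.79 dB(A).

69.8 dB(A)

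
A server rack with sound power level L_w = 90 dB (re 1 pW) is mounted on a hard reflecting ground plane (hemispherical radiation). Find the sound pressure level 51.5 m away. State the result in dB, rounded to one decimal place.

47.8 dB

L_p = L_w − 10·log₁₀(2π·r²) with r = 51.5 m.
2π·r² = 1.666e+04 m², 10·log₁₀ of that is 42.218 dB.
L_p = 90 − 42.218 = 47.78 dB.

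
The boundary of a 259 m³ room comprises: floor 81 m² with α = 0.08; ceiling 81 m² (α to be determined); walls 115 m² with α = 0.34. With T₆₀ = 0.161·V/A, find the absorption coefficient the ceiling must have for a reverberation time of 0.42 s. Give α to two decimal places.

0.66

Required total absorption A = 0.161·259/0.42 = 99.28 m².
Absorption from the other surfaces = 81·0.08 + 115·0.34 = 45.58 m², so the ceiling must supply 53.70 m² over 81 m².
α = 53.70/81 = 0.663.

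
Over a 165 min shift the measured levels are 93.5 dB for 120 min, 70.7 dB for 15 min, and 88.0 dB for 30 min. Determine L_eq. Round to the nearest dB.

L_eq = 10·log₁₀[(1/T)·Σ tᵢ·10^(Lᵢ/10)] with T = 165 min.
Σ tᵢ·10^(Lᵢ/10) = 120·10^(93.5/10) + 15·10^(70.7/10) + 30·10^(88.0/10) = 2.878e+11.
L_eq = 10·log₁₀(2.878e+11/165) = 92.42 dB.

92 dB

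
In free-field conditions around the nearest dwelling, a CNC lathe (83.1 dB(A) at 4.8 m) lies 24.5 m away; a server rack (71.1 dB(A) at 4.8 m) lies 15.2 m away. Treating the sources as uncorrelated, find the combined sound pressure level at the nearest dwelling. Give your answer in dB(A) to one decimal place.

First find each source's level at the receiver (point-source: −20·log₁₀(r/r_ref)), then combine on an intensity basis.
CNC lathe: 83.1 − 20·log₁₀(24.5/4.8) = 83.1 − 14.16 = 68.94 dB(A).
server rack: 71.1 − 20·log₁₀(15.2/4.8) = 71.1 − 10.01 = 61.09 dB(A).
Σ 10^(L/10) = 9.122e+06 → L_total = 10·log₁₀(9.122e+06) = 69.60 dB(A).

69.6 dB(A)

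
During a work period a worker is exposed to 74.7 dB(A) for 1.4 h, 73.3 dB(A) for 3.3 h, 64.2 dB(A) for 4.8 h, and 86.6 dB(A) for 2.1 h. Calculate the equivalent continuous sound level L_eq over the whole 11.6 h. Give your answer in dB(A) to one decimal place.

The energy average is taken in the linear domain: L_eq = 10·log₁₀[(Σ tᵢ·10^(Lᵢ/10))/T], T = 11.6 h.
Σ tᵢ·10^(Lᵢ/10) = 1.4·10^(74.7/10) + 3.3·10^(73.3/10) + 4.8·10^(64.2/10) + 2.1·10^(86.6/10) = 1.084e+09.
L_eq = 10·log₁₀(1.084e+09/11.6) = 79.71 dB(A).

79.7 dB(A)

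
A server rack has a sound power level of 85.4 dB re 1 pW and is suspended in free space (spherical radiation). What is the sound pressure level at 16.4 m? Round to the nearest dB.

50 dB

The power spreads over a sphere of area 4π·r², so L_p = L_w − 10·log₁₀(4π·r²).
4π·r² = 3380 m², 10·log₁₀ of that is 35.289 dB.
L_p = 85.4 − 35.289 = 50.11 dB.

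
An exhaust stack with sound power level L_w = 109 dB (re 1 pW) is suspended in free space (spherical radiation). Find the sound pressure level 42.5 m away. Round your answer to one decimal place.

The power spreads over a sphere of area 4π·r², so L_p = L_w − 10·log₁₀(4π·r²).
4π·r² = 2.27e+04 m², 10·log₁₀ of that is 43.560 dB.
L_p = 109 − 43.560 = 65.44 dB.

65.4 dB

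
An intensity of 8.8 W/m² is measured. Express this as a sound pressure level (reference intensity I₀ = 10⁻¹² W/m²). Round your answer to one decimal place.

129.4 dB

I/I₀ = 8.8/10⁻¹² = 8.8×10^12, and L = 10·log₁₀(I/I₀).
L = 10·(0.9445 + 12) = 129.44 dB.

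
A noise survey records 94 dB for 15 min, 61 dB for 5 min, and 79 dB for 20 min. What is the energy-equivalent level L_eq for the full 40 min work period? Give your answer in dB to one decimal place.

89.9 dB

L_eq = 10·log₁₀[(1/T)·Σ tᵢ·10^(Lᵢ/10)] with T = 40 min.
Σ tᵢ·10^(Lᵢ/10) = 15·10^(94/10) + 5·10^(61/10) + 20·10^(79/10) = 3.927e+10.
L_eq = 10·log₁₀(3.927e+10/40) = 89.92 dB.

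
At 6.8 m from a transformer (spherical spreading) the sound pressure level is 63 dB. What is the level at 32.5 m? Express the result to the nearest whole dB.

49 dB

Spherical spreading from a point source gives a 20·log₁₀(r₂/r₁) drop.
L₂ = 63 − 20·log₁₀(32.5/6.8) = 63 − 13.587 = 49.41 dB.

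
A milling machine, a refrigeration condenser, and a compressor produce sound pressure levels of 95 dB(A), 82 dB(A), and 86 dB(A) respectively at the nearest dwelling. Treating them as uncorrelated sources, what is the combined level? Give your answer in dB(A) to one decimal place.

For uncorrelated sources the intensities add, so convert each level to linear form, sum, and take 10·log₁₀ of the total.
Σ 10^(L/10) = 10^(95/10) + 10^(82/10) + 10^(86/10) = 3.719e+09.
L_total = 10·log₁₀(3.719e+09) = 95.70 dB(A).

95.7 dB(A)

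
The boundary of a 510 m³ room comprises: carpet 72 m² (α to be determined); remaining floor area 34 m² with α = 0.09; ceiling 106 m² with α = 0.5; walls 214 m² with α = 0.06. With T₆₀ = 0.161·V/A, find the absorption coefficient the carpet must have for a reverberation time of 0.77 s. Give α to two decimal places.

From T₆₀ = 0.161·V/A, the target T₆₀ = 0.77 s needs A = 0.161·510/0.77 = 106.64 m².
Absorption from the other surfaces = 34·0.09 + 106·0.5 + 214·0.06 = 68.90 m², so the carpet must supply 37.74 m² over 72 m².
α = 37.74/72 = 0.524.

0.52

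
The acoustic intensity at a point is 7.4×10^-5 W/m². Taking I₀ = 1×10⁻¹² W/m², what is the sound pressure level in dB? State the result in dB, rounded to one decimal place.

Dividing by I₀ shifts the exponent by 12: I/I₀ = 7.4×10^7.
L = 10·(0.8692 + 7) = 78.69 dB.

78.7 dB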